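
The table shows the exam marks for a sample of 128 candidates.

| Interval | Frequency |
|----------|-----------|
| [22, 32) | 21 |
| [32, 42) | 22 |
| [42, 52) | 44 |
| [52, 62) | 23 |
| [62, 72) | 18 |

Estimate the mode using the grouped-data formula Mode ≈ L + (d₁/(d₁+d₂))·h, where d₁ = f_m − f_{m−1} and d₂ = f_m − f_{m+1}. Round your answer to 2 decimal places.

47.12

Modal class: [42, 52) (highest frequency 44).
d₁ = 44 − 22 = 22, d₂ = 44 − 23 = 21
Mode ≈ 42 + (22/(22+21)) × 10 = 42 + 5.1163 = 47.1163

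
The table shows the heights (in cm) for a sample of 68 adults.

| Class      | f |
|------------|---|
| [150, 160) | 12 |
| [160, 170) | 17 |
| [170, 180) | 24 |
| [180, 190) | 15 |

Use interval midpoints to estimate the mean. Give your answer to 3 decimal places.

Midpoints: 155, 165, 175, 185
Σfm = 12×155 + 17×165 + 24×175 + 15×185 = 11640
n = Σf = 68
Mean = 11640 / 68 = 171.1765

171.176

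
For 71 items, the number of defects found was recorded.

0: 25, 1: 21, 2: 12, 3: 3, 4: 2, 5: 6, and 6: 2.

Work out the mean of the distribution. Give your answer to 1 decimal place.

Values: 0, 1, 2, 3, 4, 5, 6
Σfx = 25×0 + 21×1 + 12×2 + 3×3 + 2×4 + 6×5 + 2×6 = 104
n = Σf = 71
Mean = 104 / 71 = 1.4648

1.5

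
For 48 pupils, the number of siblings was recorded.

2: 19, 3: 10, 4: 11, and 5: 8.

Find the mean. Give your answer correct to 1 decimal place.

Values: 2, 3, 4, 5
Σfx = 19×2 + 10×3 + 11×4 + 8×5 = 152
n = Σf = 48
Mean = 152 / 48 = 3.1667

3.2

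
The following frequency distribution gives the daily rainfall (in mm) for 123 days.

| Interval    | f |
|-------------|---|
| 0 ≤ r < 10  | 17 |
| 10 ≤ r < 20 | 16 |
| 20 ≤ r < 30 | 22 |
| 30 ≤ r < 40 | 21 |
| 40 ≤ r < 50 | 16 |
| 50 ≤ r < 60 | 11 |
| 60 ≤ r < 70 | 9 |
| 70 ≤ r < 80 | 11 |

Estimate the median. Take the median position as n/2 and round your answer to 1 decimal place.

Cumulative frequencies: 17, 33, 55, 76, 92, 103, 112, 123
n = 123; position = n/2 = 61.5.
This falls in the class 30 ≤ r < 40: L = 30, F = 55, f = 21, h = 10.
Median ≈ 30 + ((61.5 − 55) / 21) × 10 = 33.0952

33.1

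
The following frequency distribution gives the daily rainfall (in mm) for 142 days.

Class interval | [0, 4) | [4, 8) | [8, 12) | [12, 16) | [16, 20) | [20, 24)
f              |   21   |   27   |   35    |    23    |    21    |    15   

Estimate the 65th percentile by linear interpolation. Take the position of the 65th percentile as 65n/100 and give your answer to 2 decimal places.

13.62

Cumulative frequencies: 21, 48, 83, 106, 127, 142
n = 142; position = 65n/100 = 92.3.
This falls in the class [12, 16): L = 12, F = 83, f = 23, h = 4.
65th percentile ≈ 12 + ((92.3 − 83) / 23) × 4 = 13.6174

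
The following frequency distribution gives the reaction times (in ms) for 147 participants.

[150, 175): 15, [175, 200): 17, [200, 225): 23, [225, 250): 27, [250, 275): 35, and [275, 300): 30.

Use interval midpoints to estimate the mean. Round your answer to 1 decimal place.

Midpoints: 162.5, 187.5, 212.5, 237.5, 262.5, 287.5
Σfm = 15×162.5 + 17×187.5 + 23×212.5 + 27×237.5 + 35×262.5 + 30×287.5 = 34737.5
n = Σf = 147
Mean = 34737.5 / 147 = 236.3095

236.3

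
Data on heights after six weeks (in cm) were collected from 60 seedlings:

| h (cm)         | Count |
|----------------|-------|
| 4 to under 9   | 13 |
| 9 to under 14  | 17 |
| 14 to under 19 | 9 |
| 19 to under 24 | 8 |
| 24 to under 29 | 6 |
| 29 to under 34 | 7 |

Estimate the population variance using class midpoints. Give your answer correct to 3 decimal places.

68.306

Midpoints: 6.5, 11.5, 16.5, 21.5, 26.5, 31.5
n = 60, Σfm = 980, mean = 16.3333
Σfm² = 20105
Σf(m − x̄)² = Σfm² − (Σfm)²/n = 20105 − 980²/60 = 4098.3333
Population variance = 4098.3333 / 60 = 68.3056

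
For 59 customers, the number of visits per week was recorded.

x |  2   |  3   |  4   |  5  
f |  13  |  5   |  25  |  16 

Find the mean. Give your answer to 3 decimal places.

Values: 2, 3, 4, 5
Σfx = 13×2 + 5×3 + 25×4 + 16×5 = 221
n = Σf = 59
Mean = 221 / 59 = 3.7458

3.746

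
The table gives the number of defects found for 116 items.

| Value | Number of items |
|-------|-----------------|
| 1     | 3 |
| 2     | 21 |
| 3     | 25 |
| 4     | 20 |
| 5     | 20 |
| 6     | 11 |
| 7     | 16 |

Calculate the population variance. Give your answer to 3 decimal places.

2.951

Values: 1, 2, 3, 4, 5, 6, 7
n = 116, Σfx = 478, mean = 4.1207
Σfx² = 2312
Σf(x − x̄)² = Σfx² − (Σfx)²/n = 2312 − 478²/116 = 342.3103
Population variance = 342.3103 / 116 = 2.9510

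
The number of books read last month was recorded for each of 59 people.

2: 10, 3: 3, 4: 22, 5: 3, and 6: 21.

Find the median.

4

Cumulative frequencies: 10, 13, 35, 38, 59
n = 59, so the median is the value in position (n+1)/2 = 30.
Position 30 falls at value 4.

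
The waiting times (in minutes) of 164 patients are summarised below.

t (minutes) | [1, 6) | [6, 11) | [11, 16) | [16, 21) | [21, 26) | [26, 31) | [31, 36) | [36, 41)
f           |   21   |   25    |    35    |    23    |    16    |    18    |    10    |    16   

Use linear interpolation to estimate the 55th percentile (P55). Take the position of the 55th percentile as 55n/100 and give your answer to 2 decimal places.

18.00

Cumulative frequencies: 21, 46, 81, 104, 120, 138, 148, 164
n = 164; position = 55n/100 = 90.2.
This falls in the class [16, 21): L = 16, F = 81, f = 23, h = 5.
55th percentile ≈ 16 + ((90.2 − 81) / 23) × 5 = 18.0000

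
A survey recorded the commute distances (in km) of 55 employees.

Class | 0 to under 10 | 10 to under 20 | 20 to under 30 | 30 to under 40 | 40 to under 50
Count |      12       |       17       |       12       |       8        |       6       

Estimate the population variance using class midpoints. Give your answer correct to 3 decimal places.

Midpoints: 5, 15, 25, 35, 45
n = 55, Σfm = 1165, mean = 21.1818
Σfm² = 33575
Σf(m − x̄)² = Σfm² − (Σfm)²/n = 33575 − 1165²/55 = 8898.1818
Population variance = 8898.1818 / 55 = 161.7851

161.785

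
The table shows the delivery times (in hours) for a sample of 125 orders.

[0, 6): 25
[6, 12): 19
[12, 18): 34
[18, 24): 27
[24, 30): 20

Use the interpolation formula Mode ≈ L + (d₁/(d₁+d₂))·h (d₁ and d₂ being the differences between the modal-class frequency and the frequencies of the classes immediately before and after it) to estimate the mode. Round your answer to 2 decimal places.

Modal class: [12, 18) (highest frequency 34).
d₁ = 34 − 19 = 15, d₂ = 34 − 27 = 7
Mode ≈ 12 + (15/(15+7)) × 6 = 12 + 4.0909 = 16.0909

16.09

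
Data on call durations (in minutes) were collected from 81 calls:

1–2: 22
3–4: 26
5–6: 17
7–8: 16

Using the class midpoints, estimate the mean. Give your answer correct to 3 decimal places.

4.167

Midpoints: 1.5, 3.5, 5.5, 7.5
Σfm = 22×1.5 + 26×3.5 + 17×5.5 + 16×7.5 = 337.5
n = Σf = 81
Mean = 337.5 / 81 = 4.1667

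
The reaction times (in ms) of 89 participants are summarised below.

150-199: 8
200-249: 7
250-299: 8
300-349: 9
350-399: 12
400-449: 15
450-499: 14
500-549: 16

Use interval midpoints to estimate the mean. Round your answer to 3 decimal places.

Midpoints: 174.5, 224.5, 274.5, 324.5, 374.5, 424.5, 474.5, 524.5
Σfm = 8×174.5 + 7×224.5 + 8×274.5 + 9×324.5 + 12×374.5 + 15×424.5 + 14×474.5 + 16×524.5 = 33980.5
n = Σf = 89
Mean = 33980.5 / 89 = 381.8034

381.803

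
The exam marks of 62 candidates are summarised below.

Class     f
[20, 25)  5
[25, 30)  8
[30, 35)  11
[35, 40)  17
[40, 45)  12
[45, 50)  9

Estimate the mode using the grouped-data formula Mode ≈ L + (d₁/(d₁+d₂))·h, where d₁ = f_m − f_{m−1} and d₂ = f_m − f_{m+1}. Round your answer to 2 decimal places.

37.73

Modal class: [35, 40) (highest frequency 17).
d₁ = 17 − 11 = 6, d₂ = 17 − 12 = 5
Mode ≈ 35 + (6/(6+5)) × 5 = 35 + 2.7273 = 37.7273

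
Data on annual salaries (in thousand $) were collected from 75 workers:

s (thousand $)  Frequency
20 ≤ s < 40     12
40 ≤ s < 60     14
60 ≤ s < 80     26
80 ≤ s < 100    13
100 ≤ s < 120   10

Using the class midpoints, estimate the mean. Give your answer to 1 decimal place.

Midpoints: 30, 50, 70, 90, 110
Σfm = 12×30 + 14×50 + 26×70 + 13×90 + 10×110 = 5150
n = Σf = 75
Mean = 5150 / 75 = 68.6667

68.7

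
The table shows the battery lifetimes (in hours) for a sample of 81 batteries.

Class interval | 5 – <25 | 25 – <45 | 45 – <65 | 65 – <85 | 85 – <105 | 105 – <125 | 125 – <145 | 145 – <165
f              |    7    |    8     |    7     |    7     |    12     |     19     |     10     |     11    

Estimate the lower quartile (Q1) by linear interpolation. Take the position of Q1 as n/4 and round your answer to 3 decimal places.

60.000

Cumulative frequencies: 7, 15, 22, 29, 41, 60, 70, 81
n = 81; position = n/4 = 20.25.
This falls in the class 45 – <65: L = 45, F = 15, f = 7, h = 20.
Lower quartile ≈ 45 + ((20.25 − 15) / 7) × 20 = 60.0000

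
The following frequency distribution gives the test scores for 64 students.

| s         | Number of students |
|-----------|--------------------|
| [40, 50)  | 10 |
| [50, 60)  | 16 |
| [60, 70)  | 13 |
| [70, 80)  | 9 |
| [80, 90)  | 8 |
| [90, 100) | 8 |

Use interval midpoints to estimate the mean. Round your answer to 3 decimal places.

Midpoints: 45, 55, 65, 75, 85, 95
Σfm = 10×45 + 16×55 + 13×65 + 9×75 + 8×85 + 8×95 = 4290
n = Σf = 64
Mean = 4290 / 64 = 67.0312

67.031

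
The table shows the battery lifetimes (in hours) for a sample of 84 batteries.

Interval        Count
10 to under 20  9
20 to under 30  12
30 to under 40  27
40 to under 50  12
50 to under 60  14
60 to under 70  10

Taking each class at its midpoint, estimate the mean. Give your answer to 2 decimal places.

39.76

Midpoints: 15, 25, 35, 45, 55, 65
Σfm = 9×15 + 12×25 + 27×35 + 12×45 + 14×55 + 10×65 = 3340
n = Σf = 84
Mean = 3340 / 84 = 39.7619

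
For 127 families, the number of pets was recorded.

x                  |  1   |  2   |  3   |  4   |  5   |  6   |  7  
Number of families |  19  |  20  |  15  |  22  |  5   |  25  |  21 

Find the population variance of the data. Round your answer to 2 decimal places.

Values: 1, 2, 3, 4, 5, 6, 7
n = 127, Σfx = 514, mean = 4.0472
Σfx² = 2640
Σf(x − x̄)² = Σfx² − (Σfx)²/n = 2640 − 514²/127 = 559.7165
Population variance = 559.7165 / 127 = 4.4072

4.41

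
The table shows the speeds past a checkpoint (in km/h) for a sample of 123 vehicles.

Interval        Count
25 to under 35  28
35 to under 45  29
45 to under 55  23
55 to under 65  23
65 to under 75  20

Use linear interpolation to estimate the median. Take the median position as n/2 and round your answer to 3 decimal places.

46.957

Cumulative frequencies: 28, 57, 80, 103, 123
n = 123; position = n/2 = 61.5.
This falls in the class 45 to under 55: L = 45, F = 57, f = 23, h = 10.
Median ≈ 45 + ((61.5 − 57) / 23) × 10 = 46.9565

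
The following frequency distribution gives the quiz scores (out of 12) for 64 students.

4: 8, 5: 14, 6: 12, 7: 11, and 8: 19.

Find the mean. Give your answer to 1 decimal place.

6.3

Values: 4, 5, 6, 7, 8
Σfx = 8×4 + 14×5 + 12×6 + 11×7 + 19×8 = 403
n = Σf = 64
Mean = 403 / 64 = 6.2969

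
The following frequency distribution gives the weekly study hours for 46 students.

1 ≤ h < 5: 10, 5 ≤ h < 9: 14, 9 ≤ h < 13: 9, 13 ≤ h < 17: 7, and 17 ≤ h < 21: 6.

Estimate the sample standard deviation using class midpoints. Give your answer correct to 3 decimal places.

5.337

Midpoints: 3, 7, 11, 15, 19
n = 46, Σfm = 446, mean = 9.6957
Σfm² = 5606
Σf(m − x̄)² = Σfm² − (Σfm)²/n = 5606 − 446²/46 = 1281.7391
Sample variance = 1281.7391 / 45 = 28.4831
Standard deviation = √28.4831 = 5.3370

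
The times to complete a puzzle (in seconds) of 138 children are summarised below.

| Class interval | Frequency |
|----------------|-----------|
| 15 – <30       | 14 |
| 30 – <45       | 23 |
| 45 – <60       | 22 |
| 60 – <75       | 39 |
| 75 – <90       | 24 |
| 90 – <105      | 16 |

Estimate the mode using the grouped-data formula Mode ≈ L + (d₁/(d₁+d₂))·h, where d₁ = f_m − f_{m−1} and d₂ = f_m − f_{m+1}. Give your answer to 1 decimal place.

Modal class: 60 – <75 (highest frequency 39).
d₁ = 39 − 22 = 17, d₂ = 39 − 24 = 15
Mode ≈ 60 + (17/(17+15)) × 15 = 60 + 7.9688 = 67.9688

68.0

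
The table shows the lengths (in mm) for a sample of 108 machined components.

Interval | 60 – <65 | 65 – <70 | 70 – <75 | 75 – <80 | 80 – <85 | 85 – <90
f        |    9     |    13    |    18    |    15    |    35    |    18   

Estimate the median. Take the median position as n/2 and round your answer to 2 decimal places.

79.67

Cumulative frequencies: 9, 22, 40, 55, 90, 108
n = 108; position = n/2 = 54.
This falls in the class 75 – <80: L = 75, F = 40, f = 15, h = 5.
Median ≈ 75 + ((54 − 40) / 15) × 5 = 79.6667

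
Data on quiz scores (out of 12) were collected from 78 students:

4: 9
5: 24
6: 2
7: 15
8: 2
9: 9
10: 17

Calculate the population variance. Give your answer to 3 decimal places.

Values: 4, 5, 6, 7, 8, 9, 10
n = 78, Σfx = 540, mean = 6.9231
Σfx² = 4108
Σf(x − x̄)² = Σfx² − (Σfx)²/n = 4108 − 540²/78 = 369.5385
Population variance = 369.5385 / 78 = 4.7377

4.738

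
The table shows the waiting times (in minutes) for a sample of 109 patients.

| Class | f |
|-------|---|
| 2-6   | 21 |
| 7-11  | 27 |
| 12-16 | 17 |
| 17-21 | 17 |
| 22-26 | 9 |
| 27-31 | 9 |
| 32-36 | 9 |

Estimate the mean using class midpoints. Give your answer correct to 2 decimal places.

Midpoints: 4, 9, 14, 19, 24, 29, 34
Σfm = 21×4 + 27×9 + 17×14 + 17×19 + 9×24 + 9×29 + 9×34 = 1671
n = Σf = 109
Mean = 1671 / 109 = 15.3303

15.33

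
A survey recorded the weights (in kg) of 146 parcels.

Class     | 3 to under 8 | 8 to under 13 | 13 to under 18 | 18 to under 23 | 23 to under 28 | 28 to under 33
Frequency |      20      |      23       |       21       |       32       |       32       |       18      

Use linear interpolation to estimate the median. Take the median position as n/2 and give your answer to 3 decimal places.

Cumulative frequencies: 20, 43, 64, 96, 128, 146
n = 146; position = n/2 = 73.
This falls in the class 18 to under 23: L = 18, F = 64, f = 32, h = 5.
Median ≈ 18 + ((73 − 64) / 32) × 5 = 19.4062

19.406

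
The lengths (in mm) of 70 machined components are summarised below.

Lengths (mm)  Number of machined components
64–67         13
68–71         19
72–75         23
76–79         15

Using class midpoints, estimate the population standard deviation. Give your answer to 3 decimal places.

4.089

Midpoints: 65.5, 69.5, 73.5, 77.5
n = 70, Σfm = 5025, mean = 71.7857
Σfm² = 361893.5
Σf(m − x̄)² = Σfm² − (Σfm)²/n = 361893.5 − 5025²/70 = 1170.2857
Population variance = 1170.2857 / 70 = 16.7184
Standard deviation = √16.7184 = 4.0888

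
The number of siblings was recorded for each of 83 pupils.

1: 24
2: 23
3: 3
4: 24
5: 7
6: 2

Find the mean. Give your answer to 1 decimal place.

2.7

Values: 1, 2, 3, 4, 5, 6
Σfx = 24×1 + 23×2 + 3×3 + 24×4 + 7×5 + 2×6 = 222
n = Σf = 83
Mean = 222 / 83 = 2.6747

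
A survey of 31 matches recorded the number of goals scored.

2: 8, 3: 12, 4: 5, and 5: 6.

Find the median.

3

Cumulative frequencies: 8, 20, 25, 31
n = 31, so the median is the value in position (n+1)/2 = 16.
Position 16 falls at value 3.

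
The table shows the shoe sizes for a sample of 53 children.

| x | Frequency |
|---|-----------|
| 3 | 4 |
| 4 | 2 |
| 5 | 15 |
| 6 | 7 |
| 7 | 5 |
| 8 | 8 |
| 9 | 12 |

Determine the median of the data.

Cumulative frequencies: 4, 6, 21, 28, 33, 41, 53
n = 53, so the median is the value in position (n+1)/2 = 27.
Position 27 falls at value 6.

6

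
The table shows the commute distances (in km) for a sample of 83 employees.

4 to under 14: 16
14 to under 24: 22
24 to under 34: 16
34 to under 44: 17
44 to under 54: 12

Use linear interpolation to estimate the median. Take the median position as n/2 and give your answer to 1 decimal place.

26.2

Cumulative frequencies: 16, 38, 54, 71, 83
n = 83; position = n/2 = 41.5.
This falls in the class 24 to under 34: L = 24, F = 38, f = 16, h = 10.
Median ≈ 24 + ((41.5 − 38) / 16) × 10 = 26.1875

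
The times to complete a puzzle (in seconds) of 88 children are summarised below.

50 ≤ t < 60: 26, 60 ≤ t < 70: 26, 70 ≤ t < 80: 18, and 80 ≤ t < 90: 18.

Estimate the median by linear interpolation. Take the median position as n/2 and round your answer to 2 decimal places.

Cumulative frequencies: 26, 52, 70, 88
n = 88; position = n/2 = 44.
This falls in the class 60 ≤ t < 70: L = 60, F = 26, f = 26, h = 10.
Median ≈ 60 + ((44 − 26) / 26) × 10 = 66.9231

66.92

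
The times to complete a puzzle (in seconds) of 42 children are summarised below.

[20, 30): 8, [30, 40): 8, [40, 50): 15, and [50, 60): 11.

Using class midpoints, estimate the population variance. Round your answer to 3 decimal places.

111.848

Midpoints: 25, 35, 45, 55
n = 42, Σfm = 1760, mean = 41.9048
Σfm² = 78450
Σf(m − x̄)² = Σfm² − (Σfm)²/n = 78450 − 1760²/42 = 4697.6190
Population variance = 4697.6190 / 42 = 111.8481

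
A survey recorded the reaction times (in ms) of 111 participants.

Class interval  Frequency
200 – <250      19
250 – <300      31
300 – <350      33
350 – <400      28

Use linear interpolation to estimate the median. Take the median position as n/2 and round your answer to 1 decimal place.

308.3

Cumulative frequencies: 19, 50, 83, 111
n = 111; position = n/2 = 55.5.
This falls in the class 300 – <350: L = 300, F = 50, f = 33, h = 50.
Median ≈ 300 + ((55.5 − 50) / 33) × 50 = 308.3333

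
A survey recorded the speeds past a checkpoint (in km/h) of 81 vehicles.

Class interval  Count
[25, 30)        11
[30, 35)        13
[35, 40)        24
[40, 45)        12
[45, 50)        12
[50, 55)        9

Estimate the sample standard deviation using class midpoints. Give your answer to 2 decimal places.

Midpoints: 27.5, 32.5, 37.5, 42.5, 47.5, 52.5
n = 81, Σfm = 3177.5, mean = 39.2284
Σfm² = 129356.25
Σf(m − x̄)² = Σfm² − (Σfm)²/n = 129356.25 − 3177.5²/81 = 4708.0247
Sample variance = 4708.0247 / 80 = 58.8503
Standard deviation = √58.8503 = 7.6714

7.67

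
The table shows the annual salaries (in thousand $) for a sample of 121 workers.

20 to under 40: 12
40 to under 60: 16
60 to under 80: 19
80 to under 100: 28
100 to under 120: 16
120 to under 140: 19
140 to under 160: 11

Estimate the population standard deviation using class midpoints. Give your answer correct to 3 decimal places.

Midpoints: 30, 50, 70, 90, 110, 130, 150
n = 121, Σfm = 10890, mean = 90.0000
Σfm² = 1132900
Σf(m − x̄)² = Σfm² − (Σfm)²/n = 1132900 − 10890²/121 = 152800.0000
Population variance = 152800.0000 / 121 = 1262.8099
Standard deviation = √1262.8099 = 35.5360

35.536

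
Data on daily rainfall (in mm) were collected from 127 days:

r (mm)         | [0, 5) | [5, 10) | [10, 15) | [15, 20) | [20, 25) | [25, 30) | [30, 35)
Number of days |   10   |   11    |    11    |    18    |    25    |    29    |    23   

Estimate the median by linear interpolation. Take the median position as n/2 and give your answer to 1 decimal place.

Cumulative frequencies: 10, 21, 32, 50, 75, 104, 127
n = 127; position = n/2 = 63.5.
This falls in the class [20, 25): L = 20, F = 50, f = 25, h = 5.
Median ≈ 20 + ((63.5 − 50) / 25) × 5 = 22.7000

22.7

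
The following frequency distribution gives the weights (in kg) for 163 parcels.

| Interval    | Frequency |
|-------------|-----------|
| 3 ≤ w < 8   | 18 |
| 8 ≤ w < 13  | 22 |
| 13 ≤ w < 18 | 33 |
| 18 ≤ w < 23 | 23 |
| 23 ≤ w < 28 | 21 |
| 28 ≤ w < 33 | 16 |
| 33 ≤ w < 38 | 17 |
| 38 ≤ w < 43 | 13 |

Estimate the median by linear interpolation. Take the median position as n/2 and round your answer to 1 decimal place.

Cumulative frequencies: 18, 40, 73, 96, 117, 133, 150, 163
n = 163; position = n/2 = 81.5.
This falls in the class 18 ≤ w < 23: L = 18, F = 73, f = 23, h = 5.
Median ≈ 18 + ((81.5 − 73) / 23) × 5 = 19.8478

19.8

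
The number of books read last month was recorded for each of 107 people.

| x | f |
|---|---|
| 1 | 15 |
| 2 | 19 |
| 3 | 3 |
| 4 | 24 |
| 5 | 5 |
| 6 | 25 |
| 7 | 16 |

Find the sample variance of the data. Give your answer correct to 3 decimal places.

Values: 1, 2, 3, 4, 5, 6, 7
n = 107, Σfx = 445, mean = 4.1589
Σfx² = 2311
Σf(x − x̄)² = Σfx² − (Σfx)²/n = 2311 − 445²/107 = 460.2991
Sample variance = 460.2991 / 106 = 4.3424

4.342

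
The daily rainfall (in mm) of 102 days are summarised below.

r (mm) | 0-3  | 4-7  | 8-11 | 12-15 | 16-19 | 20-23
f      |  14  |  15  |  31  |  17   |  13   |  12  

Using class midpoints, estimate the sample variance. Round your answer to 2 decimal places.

Midpoints: 1.5, 5.5, 9.5, 13.5, 17.5, 21.5
n = 102, Σfm = 1113, mean = 10.9118
Σfm² = 15909.5
Σf(m − x̄)² = Σfm² − (Σfm)²/n = 15909.5 − 1113²/102 = 3764.7059
Sample variance = 3764.7059 / 101 = 37.2743

37.27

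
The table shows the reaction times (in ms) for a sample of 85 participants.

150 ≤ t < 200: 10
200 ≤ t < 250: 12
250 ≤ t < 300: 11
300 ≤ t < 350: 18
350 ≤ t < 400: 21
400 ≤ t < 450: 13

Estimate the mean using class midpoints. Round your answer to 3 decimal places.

Midpoints: 175, 225, 275, 325, 375, 425
Σfm = 10×175 + 12×225 + 11×275 + 18×325 + 21×375 + 13×425 = 26725
n = Σf = 85
Mean = 26725 / 85 = 314.4118

314.412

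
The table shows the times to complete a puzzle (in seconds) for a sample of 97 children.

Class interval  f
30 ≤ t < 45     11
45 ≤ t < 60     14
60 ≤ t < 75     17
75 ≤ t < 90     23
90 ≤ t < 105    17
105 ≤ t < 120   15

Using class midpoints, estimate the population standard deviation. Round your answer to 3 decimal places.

Midpoints: 37.5, 52.5, 67.5, 82.5, 97.5, 112.5
n = 97, Σfm = 7537.5, mean = 77.7062
Σfm² = 639506.25
Σf(m − x̄)² = Σfm² − (Σfm)²/n = 639506.25 − 7537.5²/97 = 53795.8763
Population variance = 53795.8763 / 97 = 554.5967
Standard deviation = √554.5967 = 23.5499

23.550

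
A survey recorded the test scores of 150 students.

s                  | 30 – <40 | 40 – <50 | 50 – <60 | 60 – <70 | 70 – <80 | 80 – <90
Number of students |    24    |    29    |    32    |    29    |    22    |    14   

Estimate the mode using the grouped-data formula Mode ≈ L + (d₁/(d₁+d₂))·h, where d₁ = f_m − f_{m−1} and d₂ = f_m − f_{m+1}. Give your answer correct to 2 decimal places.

55.00

Modal class: 50 – <60 (highest frequency 32).
d₁ = 32 − 29 = 3, d₂ = 32 − 29 = 3
Mode ≈ 50 + (3/(3+3)) × 10 = 50 + 5.0000 = 55.0000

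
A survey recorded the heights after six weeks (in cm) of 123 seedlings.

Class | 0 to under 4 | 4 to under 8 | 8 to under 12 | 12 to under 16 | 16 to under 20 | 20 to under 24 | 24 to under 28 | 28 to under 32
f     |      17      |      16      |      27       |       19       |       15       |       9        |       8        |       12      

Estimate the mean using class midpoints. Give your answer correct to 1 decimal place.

13.8

Midpoints: 2, 6, 10, 14, 18, 22, 26, 30
Σfm = 17×2 + 16×6 + 27×10 + 19×14 + 15×18 + 9×22 + 8×26 + 12×30 = 1702
n = Σf = 123
Mean = 1702 / 123 = 13.8374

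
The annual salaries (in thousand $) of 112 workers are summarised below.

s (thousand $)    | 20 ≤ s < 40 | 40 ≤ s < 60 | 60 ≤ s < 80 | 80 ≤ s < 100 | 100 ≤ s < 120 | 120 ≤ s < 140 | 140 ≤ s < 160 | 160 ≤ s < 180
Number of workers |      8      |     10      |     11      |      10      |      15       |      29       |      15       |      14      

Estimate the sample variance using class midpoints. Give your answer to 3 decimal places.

Midpoints: 30, 50, 70, 90, 110, 130, 150, 170
n = 112, Σfm = 12460, mean = 111.2500
Σfm² = 1580800
Σf(m − x̄)² = Σfm² − (Σfm)²/n = 1580800 − 12460²/112 = 194625.0000
Sample variance = 194625.0000 / 111 = 1753.3784

1753.378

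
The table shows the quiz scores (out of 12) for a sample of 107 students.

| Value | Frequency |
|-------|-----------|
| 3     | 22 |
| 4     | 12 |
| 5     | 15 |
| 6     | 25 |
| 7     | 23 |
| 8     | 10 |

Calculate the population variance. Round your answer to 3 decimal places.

Values: 3, 4, 5, 6, 7, 8
n = 107, Σfx = 580, mean = 5.4206
Σfx² = 3432
Σf(x − x̄)² = Σfx² − (Σfx)²/n = 3432 − 580²/107 = 288.0748
Population variance = 288.0748 / 107 = 2.6923

2.692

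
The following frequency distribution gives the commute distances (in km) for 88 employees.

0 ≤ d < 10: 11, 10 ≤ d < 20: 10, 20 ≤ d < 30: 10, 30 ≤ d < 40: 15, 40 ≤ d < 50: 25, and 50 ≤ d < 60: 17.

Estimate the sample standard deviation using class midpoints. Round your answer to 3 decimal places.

16.672

Midpoints: 5, 15, 25, 35, 45, 55
n = 88, Σfm = 3040, mean = 34.5455
Σfm² = 129200
Σf(m − x̄)² = Σfm² − (Σfm)²/n = 129200 − 3040²/88 = 24181.8182
Sample variance = 24181.8182 / 87 = 277.9519
Standard deviation = √277.9519 = 16.6719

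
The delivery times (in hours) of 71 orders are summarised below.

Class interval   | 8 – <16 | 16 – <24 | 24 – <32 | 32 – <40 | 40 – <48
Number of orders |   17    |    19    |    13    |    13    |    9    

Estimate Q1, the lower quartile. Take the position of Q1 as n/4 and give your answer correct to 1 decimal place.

Cumulative frequencies: 17, 36, 49, 62, 71
n = 71; position = n/4 = 17.75.
This falls in the class 16 – <24: L = 16, F = 17, f = 19, h = 8.
Lower quartile ≈ 16 + ((17.75 − 17) / 19) × 8 = 16.3158

16.3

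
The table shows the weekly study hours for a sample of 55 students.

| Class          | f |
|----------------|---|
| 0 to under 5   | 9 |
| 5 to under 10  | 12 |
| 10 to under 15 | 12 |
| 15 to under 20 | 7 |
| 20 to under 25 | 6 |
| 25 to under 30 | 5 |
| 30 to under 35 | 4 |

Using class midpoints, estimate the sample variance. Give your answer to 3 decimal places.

83.670

Midpoints: 2.5, 7.5, 12.5, 17.5, 22.5, 27.5, 32.5
n = 55, Σfm = 787.5, mean = 14.3182
Σfm² = 15793.75
Σf(m − x̄)² = Σfm² − (Σfm)²/n = 15793.75 − 787.5²/55 = 4518.1818
Sample variance = 4518.1818 / 54 = 83.6700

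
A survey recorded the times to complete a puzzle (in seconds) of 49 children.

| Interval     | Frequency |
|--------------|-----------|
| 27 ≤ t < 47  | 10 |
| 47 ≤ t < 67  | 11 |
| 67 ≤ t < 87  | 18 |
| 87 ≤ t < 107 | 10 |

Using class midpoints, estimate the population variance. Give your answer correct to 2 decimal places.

424.49

Midpoints: 37, 57, 77, 97
n = 49, Σfm = 3353, mean = 68.4286
Σfm² = 250241
Σf(m − x̄)² = Σfm² − (Σfm)²/n = 250241 − 3353²/49 = 20800.0000
Population variance = 20800.0000 / 49 = 424.4898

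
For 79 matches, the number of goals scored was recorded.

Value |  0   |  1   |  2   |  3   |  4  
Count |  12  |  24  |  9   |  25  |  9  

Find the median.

2

Cumulative frequencies: 12, 36, 45, 70, 79
n = 79, so the median is the value in position (n+1)/2 = 40.
Position 40 falls at value 2.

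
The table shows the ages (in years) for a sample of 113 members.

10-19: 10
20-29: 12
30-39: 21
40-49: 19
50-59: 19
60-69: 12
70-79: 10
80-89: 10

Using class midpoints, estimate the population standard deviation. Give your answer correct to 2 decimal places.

Midpoints: 14.5, 24.5, 34.5, 44.5, 54.5, 64.5, 74.5, 84.5
n = 113, Σfm = 5408.5, mean = 47.8628
Σfm² = 305188.25
Σf(m − x̄)² = Σfm² − (Σfm)²/n = 305188.25 − 5408.5²/113 = 46322.1239
Population variance = 46322.1239 / 113 = 409.9303
Standard deviation = √409.9303 = 20.2467

20.25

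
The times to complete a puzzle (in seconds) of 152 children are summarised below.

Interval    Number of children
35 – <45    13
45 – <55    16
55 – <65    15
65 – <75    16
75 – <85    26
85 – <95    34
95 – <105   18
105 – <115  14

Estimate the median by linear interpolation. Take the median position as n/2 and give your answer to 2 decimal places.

Cumulative frequencies: 13, 29, 44, 60, 86, 120, 138, 152
n = 152; position = n/2 = 76.
This falls in the class 75 – <85: L = 75, F = 60, f = 26, h = 10.
Median ≈ 75 + ((76 − 60) / 26) × 10 = 81.1538

81.15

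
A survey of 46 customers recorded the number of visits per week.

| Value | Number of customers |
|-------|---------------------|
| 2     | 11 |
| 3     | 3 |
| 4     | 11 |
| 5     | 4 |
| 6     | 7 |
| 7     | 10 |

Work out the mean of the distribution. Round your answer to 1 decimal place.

4.5

Values: 2, 3, 4, 5, 6, 7
Σfx = 11×2 + 3×3 + 11×4 + 4×5 + 7×6 + 10×7 = 207
n = Σf = 46
Mean = 207 / 46 = 4.5000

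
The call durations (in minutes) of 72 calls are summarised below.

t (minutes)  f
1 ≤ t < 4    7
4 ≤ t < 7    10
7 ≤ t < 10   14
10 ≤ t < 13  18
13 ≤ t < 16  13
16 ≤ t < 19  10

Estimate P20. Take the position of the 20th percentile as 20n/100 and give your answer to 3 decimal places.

6.220

Cumulative frequencies: 7, 17, 31, 49, 62, 72
n = 72; position = 20n/100 = 14.4.
This falls in the class 4 ≤ t < 7: L = 4, F = 7, f = 10, h = 3.
20th percentile ≈ 4 + ((14.4 − 7) / 10) × 3 = 6.2200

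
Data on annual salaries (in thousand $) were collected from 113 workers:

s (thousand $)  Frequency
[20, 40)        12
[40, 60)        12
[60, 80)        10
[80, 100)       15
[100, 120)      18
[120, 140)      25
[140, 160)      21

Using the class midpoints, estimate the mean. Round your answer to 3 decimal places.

100.796

Midpoints: 30, 50, 70, 90, 110, 130, 150
Σfm = 12×30 + 12×50 + 10×70 + 15×90 + 18×110 + 25×130 + 21×150 = 11390
n = Σf = 113
Mean = 11390 / 113 = 100.7965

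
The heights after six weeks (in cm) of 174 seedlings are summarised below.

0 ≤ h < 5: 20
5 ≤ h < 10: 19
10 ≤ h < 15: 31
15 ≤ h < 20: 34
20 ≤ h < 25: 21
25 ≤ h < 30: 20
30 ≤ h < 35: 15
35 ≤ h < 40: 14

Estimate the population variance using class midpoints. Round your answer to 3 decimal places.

Midpoints: 2.5, 7.5, 12.5, 17.5, 22.5, 27.5, 32.5, 37.5
n = 174, Σfm = 3210, mean = 18.4483
Σfm² = 77737.5
Σf(m − x̄)² = Σfm² − (Σfm)²/n = 77737.5 − 3210²/174 = 18518.5345
Population variance = 18518.5345 / 174 = 106.4284

106.428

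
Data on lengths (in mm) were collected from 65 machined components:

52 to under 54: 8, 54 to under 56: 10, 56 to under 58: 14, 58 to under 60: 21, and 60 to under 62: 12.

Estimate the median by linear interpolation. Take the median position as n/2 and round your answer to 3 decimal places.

Cumulative frequencies: 8, 18, 32, 53, 65
n = 65; position = n/2 = 32.5.
This falls in the class 58 to under 60: L = 58, F = 32, f = 21, h = 2.
Median ≈ 58 + ((32.5 − 32) / 21) × 2 = 58.0476

58.048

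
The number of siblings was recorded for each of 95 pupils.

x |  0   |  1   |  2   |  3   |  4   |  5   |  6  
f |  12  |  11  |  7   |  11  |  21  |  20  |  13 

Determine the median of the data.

Cumulative frequencies: 12, 23, 30, 41, 62, 82, 95
n = 95, so the median is the value in position (n+1)/2 = 48.
Position 48 falls at value 4.

4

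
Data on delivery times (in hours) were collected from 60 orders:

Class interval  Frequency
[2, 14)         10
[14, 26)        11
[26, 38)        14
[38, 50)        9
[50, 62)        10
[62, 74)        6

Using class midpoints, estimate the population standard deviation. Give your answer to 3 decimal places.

Midpoints: 8, 20, 32, 44, 56, 68
n = 60, Σfm = 2112, mean = 35.2000
Σfm² = 95904
Σf(m − x̄)² = Σfm² − (Σfm)²/n = 95904 − 2112²/60 = 21561.6000
Population variance = 21561.6000 / 60 = 359.3600
Standard deviation = √359.3600 = 18.9568

18.957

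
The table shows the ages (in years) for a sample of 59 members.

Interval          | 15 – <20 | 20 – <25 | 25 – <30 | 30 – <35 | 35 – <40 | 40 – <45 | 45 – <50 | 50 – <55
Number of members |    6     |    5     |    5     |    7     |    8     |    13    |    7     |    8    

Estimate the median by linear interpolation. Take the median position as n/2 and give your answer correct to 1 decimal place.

Cumulative frequencies: 6, 11, 16, 23, 31, 44, 51, 59
n = 59; position = n/2 = 29.5.
This falls in the class 35 – <40: L = 35, F = 23, f = 8, h = 5.
Median ≈ 35 + ((29.5 − 23) / 8) × 5 = 39.0625

39.1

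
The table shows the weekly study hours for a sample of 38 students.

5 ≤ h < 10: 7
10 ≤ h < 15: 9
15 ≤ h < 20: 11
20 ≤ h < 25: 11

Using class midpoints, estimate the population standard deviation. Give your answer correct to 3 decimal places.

5.393

Midpoints: 7.5, 12.5, 17.5, 22.5
n = 38, Σfm = 605, mean = 15.9211
Σfm² = 10737.5
Σf(m − x̄)² = Σfm² − (Σfm)²/n = 10737.5 − 605²/38 = 1105.2632
Population variance = 1105.2632 / 38 = 29.0859
Standard deviation = √29.0859 = 5.3931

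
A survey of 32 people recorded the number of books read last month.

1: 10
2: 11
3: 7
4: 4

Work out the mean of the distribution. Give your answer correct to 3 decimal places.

Values: 1, 2, 3, 4
Σfx = 10×1 + 11×2 + 7×3 + 4×4 = 69
n = Σf = 32
Mean = 69 / 32 = 2.1562

2.156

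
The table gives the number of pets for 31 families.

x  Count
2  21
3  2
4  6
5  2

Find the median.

2

Cumulative frequencies: 21, 23, 29, 31
n = 31, so the median is the value in position (n+1)/2 = 16.
Position 16 falls at value 2.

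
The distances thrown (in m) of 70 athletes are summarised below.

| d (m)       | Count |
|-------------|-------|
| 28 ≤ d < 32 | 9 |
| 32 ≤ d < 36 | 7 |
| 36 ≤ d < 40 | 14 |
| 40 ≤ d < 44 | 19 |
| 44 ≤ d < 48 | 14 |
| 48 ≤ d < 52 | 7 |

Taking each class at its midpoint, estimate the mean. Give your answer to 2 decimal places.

Midpoints: 30, 34, 38, 42, 46, 50
Σfm = 9×30 + 7×34 + 14×38 + 19×42 + 14×46 + 7×50 = 2832
n = Σf = 70
Mean = 2832 / 70 = 40.4571

40.46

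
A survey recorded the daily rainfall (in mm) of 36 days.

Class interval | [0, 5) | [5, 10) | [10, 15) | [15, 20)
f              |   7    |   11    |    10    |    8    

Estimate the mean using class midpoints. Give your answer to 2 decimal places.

10.14

Midpoints: 2.5, 7.5, 12.5, 17.5
Σfm = 7×2.5 + 11×7.5 + 10×12.5 + 8×17.5 = 365
n = Σf = 36
Mean = 365 / 36 = 10.1389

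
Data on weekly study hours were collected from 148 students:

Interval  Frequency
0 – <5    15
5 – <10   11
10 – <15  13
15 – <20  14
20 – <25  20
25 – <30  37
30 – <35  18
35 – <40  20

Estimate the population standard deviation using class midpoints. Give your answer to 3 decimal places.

Midpoints: 2.5, 7.5, 12.5, 17.5, 22.5, 27.5, 32.5, 37.5
n = 148, Σfm = 3330, mean = 22.5000
Σfm² = 92275
Σf(m − x̄)² = Σfm² − (Σfm)²/n = 92275 − 3330²/148 = 17350.0000
Population variance = 17350.0000 / 148 = 117.2297
Standard deviation = √117.2297 = 10.8273

10.827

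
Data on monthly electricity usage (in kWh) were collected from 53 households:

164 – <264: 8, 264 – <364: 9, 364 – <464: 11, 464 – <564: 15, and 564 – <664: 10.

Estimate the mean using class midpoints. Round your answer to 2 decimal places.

Midpoints: 214, 314, 414, 514, 614
Σfm = 8×214 + 9×314 + 11×414 + 15×514 + 10×614 = 22942
n = Σf = 53
Mean = 22942 / 53 = 432.8679

432.87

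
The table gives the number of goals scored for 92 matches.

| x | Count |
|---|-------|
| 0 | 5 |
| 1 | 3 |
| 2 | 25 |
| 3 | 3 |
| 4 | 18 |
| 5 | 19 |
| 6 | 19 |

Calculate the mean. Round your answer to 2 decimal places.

3.73

Values: 0, 1, 2, 3, 4, 5, 6
Σfx = 5×0 + 3×1 + 25×2 + 3×3 + 18×4 + 19×5 + 19×6 = 343
n = Σf = 92
Mean = 343 / 92 = 3.7283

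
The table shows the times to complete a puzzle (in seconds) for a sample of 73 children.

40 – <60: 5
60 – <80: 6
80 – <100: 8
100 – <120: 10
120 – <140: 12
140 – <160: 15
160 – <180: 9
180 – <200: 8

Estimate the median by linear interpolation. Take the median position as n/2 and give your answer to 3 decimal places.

Cumulative frequencies: 5, 11, 19, 29, 41, 56, 65, 73
n = 73; position = n/2 = 36.5.
This falls in the class 120 – <140: L = 120, F = 29, f = 12, h = 20.
Median ≈ 120 + ((36.5 − 29) / 12) × 20 = 132.5000

132.500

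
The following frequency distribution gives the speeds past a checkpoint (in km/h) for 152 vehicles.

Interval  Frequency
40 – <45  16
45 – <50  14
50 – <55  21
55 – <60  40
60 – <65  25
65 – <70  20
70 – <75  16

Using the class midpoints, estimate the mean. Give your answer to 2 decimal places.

Midpoints: 42.5, 47.5, 52.5, 57.5, 62.5, 67.5, 72.5
Σfm = 16×42.5 + 14×47.5 + 21×52.5 + 40×57.5 + 25×62.5 + 20×67.5 + 16×72.5 = 8820
n = Σf = 152
Mean = 8820 / 152 = 58.0263

58.03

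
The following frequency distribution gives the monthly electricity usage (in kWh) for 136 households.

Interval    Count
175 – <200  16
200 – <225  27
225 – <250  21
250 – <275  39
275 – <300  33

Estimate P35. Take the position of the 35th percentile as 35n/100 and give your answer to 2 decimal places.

Cumulative frequencies: 16, 43, 64, 103, 136
n = 136; position = 35n/100 = 47.6.
This falls in the class 225 – <250: L = 225, F = 43, f = 21, h = 25.
35th percentile ≈ 225 + ((47.6 − 43) / 21) × 25 = 230.4762

230.48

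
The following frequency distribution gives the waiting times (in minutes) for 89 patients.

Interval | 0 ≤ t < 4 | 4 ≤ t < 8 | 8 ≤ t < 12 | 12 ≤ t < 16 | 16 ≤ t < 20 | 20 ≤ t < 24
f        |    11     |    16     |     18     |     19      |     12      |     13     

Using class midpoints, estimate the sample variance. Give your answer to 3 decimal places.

40.409

Midpoints: 2, 6, 10, 14, 18, 22
n = 89, Σfm = 1066, mean = 11.9775
Σfm² = 16324
Σf(m − x̄)² = Σfm² − (Σfm)²/n = 16324 − 1066²/89 = 3555.9551
Sample variance = 3555.9551 / 88 = 40.4086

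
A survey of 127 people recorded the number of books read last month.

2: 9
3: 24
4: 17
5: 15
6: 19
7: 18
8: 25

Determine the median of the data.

Cumulative frequencies: 9, 33, 50, 65, 84, 102, 127
n = 127, so the median is the value in position (n+1)/2 = 64.
Position 64 falls at value 5.

5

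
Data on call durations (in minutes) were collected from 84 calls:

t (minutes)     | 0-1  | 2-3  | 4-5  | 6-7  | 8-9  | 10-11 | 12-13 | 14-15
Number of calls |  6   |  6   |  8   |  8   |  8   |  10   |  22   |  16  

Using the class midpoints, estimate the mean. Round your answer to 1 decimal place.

9.4

Midpoints: 0.5, 2.5, 4.5, 6.5, 8.5, 10.5, 12.5, 14.5
Σfm = 6×0.5 + 6×2.5 + 8×4.5 + 8×6.5 + 8×8.5 + 10×10.5 + 22×12.5 + 16×14.5 = 786
n = Σf = 84
Mean = 786 / 84 = 9.3571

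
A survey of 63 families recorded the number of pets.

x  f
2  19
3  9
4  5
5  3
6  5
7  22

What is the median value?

Cumulative frequencies: 19, 28, 33, 36, 41, 63
n = 63, so the median is the value in position (n+1)/2 = 32.
Position 32 falls at value 4.

4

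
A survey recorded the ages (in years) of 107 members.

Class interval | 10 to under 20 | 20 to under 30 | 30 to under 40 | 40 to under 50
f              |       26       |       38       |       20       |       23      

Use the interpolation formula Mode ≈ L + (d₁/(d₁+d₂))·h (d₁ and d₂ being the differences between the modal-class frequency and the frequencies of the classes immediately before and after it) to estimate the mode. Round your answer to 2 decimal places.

Modal class: 20 to under 30 (highest frequency 38).
d₁ = 38 − 26 = 12, d₂ = 38 − 20 = 18
Mode ≈ 20 + (12/(12+18)) × 10 = 20 + 4.0000 = 24.0000

24.00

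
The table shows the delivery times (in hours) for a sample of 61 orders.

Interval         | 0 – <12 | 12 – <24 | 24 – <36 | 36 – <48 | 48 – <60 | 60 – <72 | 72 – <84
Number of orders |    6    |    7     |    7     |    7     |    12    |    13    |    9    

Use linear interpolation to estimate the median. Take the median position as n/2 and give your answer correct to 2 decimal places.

51.50

Cumulative frequencies: 6, 13, 20, 27, 39, 52, 61
n = 61; position = n/2 = 30.5.
This falls in the class 48 – <60: L = 48, F = 27, f = 12, h = 12.
Median ≈ 48 + ((30.5 − 27) / 12) × 12 = 51.5000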